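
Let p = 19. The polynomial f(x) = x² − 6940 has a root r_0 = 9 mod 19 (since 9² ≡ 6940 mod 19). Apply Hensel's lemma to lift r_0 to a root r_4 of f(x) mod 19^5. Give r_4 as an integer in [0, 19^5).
r_4 = 2338928 (mod 2476099)

Hensel's recurrence: r_{i+1} = r_i − f(r_i)·(f′(r_i))^{-1} mod 19^{i+2}, with f′(x) = 2x. Iterate:
  r_0 = 9 (mod 19)
  r_1 = 9 (mod 361)
  r_2 = 9 (mod 6859)
  r_3 = 123471 (mod 130321)
  r_4 = 2338928 (mod 2476099)
Final: r_4 = 2338928, and one checks f(r_4) ≡ 0 mod 19^5.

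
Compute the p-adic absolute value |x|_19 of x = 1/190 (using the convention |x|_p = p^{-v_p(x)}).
|1/190|_19 = 19

Step 1 — compute v_19(x) by factoring powers of 19 out of the numerator and denominator: v_19(1/190) = -1. Step 2 — apply |x|_p = p^{-v_p(x)} = 19^{1} = 19.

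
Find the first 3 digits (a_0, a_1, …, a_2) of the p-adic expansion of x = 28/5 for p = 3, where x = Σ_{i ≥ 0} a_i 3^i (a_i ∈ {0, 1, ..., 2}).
(a_0, …, a_2) = (2, 0, 1)

v_3(28/5) = 0 (numerator and denominator both coprime to 3), so x ∈ ℤ_3^×. Compute digits iteratively via a_i = x_i mod 3, x_{i+1} = (x_i − a_i)/3, with x_0 = x:
  x_0 = 28/5;  a_0 = 2;  x_1 = (x_0 − 2)/3 = 6/5
  x_1 = 6/5;  a_1 = 0;  x_2 = (x_1 − 0)/3 = 2/5
  x_2 = 2/5;  a_2 = 1;  x_3 = (x_2 − 1)/3 = -1/5
Digits: (2, 0, 1).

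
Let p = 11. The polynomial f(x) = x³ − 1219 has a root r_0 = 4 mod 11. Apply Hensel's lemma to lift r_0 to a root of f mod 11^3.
r_2 = 1291 (mod 1331)

Hensel: r_{i+1} = r_i − f(r_i)/f′(r_i) mod 11^{i+2}, where f′(x) = 3x². Iterate:
  r_0 = 4 (mod 11)
  r_1 = 81 (mod 121)
  r_2 = 1291 (mod 1331)
Final: r = 1291 with f(r) ≡ 0 mod 11^3.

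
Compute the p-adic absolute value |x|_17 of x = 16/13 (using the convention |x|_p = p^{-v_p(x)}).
|16/13|_17 = 1

Step 1 — compute v_17(x) by factoring powers of 17 out of the numerator and denominator: v_17(16/13) = 0. Step 2 — apply |x|_p = p^{-v_p(x)} = 17^{0} = 1.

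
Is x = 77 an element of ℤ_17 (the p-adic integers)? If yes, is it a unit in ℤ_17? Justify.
x ∈ ℤ_17^× (unit); v_17(x) = 0

ℤ_17 = {x ∈ ℚ_17 : v_17(x) ≥ 0} and ℤ_17^× = {x ∈ ℤ_17 : v_17(x) = 0}. Here v_17(77) = v_17(num) − v_17(den) = 0; compare against these criteria.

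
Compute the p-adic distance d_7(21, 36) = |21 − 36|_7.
d_7(21, 36) = 1

Step 1 — x − y = 21 − 36 = -15. Step 2 — v_7(-15) = 0 (factor: -15 = −(7^0 · 15); the sign does not affect v_p). Step 3 — |x − y|_7 = 7^{0} = 1.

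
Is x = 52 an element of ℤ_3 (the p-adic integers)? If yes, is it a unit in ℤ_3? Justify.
x ∈ ℤ_3^× (unit); v_3(x) = 0

ℤ_3 = {x ∈ ℚ_3 : v_3(x) ≥ 0} and ℤ_3^× = {x ∈ ℤ_3 : v_3(x) = 0}. Here v_3(52) = v_3(num) − v_3(den) = 0; compare against these criteria.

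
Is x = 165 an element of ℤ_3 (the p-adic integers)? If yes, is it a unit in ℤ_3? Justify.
x ∈ ℤ_3 but not a unit; v_3(x) = 1 > 0

ℤ_3 = {x ∈ ℚ_3 : v_3(x) ≥ 0} and ℤ_3^× = {x ∈ ℤ_3 : v_3(x) = 0}. Here v_3(165) = v_3(num) − v_3(den) = 1; compare against these criteria.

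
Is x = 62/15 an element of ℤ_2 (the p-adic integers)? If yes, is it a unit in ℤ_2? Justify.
x ∈ ℤ_2 but not a unit; v_2(x) = 1 > 0

ℤ_2 = {x ∈ ℚ_2 : v_2(x) ≥ 0} and ℤ_2^× = {x ∈ ℤ_2 : v_2(x) = 0}. Here v_2(62/15) = v_2(num) − v_2(den) = 1; compare against these criteria.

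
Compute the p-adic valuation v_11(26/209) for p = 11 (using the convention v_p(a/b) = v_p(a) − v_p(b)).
v_11(26/209) = -1

Factor powers of 11 from the numerator and denominator of the reduced fraction: 26 = 11^0 · 26 and 209 = 11^1 · 19. Apply v_p(a/b) = v_p(a) − v_p(b): v_11(26/209) = 0 − 1 = -1.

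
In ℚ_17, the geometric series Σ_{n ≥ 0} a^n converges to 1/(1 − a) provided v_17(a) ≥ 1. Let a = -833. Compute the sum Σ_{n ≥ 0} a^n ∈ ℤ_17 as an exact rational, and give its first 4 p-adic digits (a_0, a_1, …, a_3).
Σ a^n = 1/(1 − a) = 1/834;  first 4 digits = (1, 2, 1, 13)

v_17(a) = 1 ≥ 1, so the series converges in ℤ_17 to 1/(1 − a) = 1/(1 − (-833)) = 1/834. Expand this rational in ℤ_17: compute digits iteratively via d_i = x_i mod 17, x_{i+1} = (x_i − d_i)/17. The first 4 digits are (1, 2, 1, 13).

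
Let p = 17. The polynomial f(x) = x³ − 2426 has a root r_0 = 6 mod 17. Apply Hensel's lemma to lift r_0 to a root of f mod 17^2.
r_1 = 278 (mod 289)

Hensel: r_{i+1} = r_i − f(r_i)/f′(r_i) mod 17^{i+2}, where f′(x) = 3x². Iterate:
  r_0 = 6 (mod 17)
  r_1 = 278 (mod 289)
Final: r = 278 with f(r) ≡ 0 mod 17^2.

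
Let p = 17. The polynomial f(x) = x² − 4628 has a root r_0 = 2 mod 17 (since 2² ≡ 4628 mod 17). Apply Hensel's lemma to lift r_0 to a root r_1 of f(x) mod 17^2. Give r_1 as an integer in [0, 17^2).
r_1 = 2 (mod 289)

Hensel's recurrence: r_{i+1} = r_i − f(r_i)·(f′(r_i))^{-1} mod 17^{i+2}, with f′(x) = 2x. Iterate:
  r_0 = 2 (mod 17)
  r_1 = 2 (mod 289)
Final: r_1 = 2, and one checks f(r_1) ≡ 0 mod 17^2.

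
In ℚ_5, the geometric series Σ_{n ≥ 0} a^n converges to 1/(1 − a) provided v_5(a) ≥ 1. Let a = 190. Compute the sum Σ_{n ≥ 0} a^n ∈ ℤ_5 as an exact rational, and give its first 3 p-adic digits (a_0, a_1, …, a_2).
Σ a^n = 1/(1 − a) = -1/189;  first 3 digits = (1, 3, 1)

v_5(a) = 1 ≥ 1, so the series converges in ℤ_5 to 1/(1 − a) = 1/(1 − 190) = -1/189. Expand this rational in ℤ_5: compute digits iteratively via d_i = x_i mod 5, x_{i+1} = (x_i − d_i)/5. The first 3 digits are (1, 3, 1).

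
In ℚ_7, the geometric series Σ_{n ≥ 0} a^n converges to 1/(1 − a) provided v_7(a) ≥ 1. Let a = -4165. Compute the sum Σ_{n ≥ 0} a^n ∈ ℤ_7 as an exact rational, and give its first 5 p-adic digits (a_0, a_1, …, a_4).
Σ a^n = 1/(1 − a) = 1/4166;  first 5 digits = (1, 0, 6, 1, 6)

v_7(a) = 2 ≥ 1, so the series converges in ℤ_7 to 1/(1 − a) = 1/(1 − (-4165)) = 1/4166. Expand this rational in ℤ_7: compute digits iteratively via d_i = x_i mod 7, x_{i+1} = (x_i − d_i)/7. The first 5 digits are (1, 0, 6, 1, 6).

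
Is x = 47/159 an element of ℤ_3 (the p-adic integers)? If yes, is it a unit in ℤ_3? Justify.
x ∉ ℤ_3 (v_3(x) = -1 < 0)

ℤ_3 = {x ∈ ℚ_3 : v_3(x) ≥ 0} and ℤ_3^× = {x ∈ ℤ_3 : v_3(x) = 0}. Here v_3(47/159) = v_3(num) − v_3(den) = -1; compare against these criteria.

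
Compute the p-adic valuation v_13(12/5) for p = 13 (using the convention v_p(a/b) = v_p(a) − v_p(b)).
v_13(12/5) = 0

Factor powers of 13 from the numerator and denominator of the reduced fraction: 12 = 13^0 · 12 and 5 = 13^0 · 5. Apply v_p(a/b) = v_p(a) − v_p(b): v_13(12/5) = 0 − 0 = 0.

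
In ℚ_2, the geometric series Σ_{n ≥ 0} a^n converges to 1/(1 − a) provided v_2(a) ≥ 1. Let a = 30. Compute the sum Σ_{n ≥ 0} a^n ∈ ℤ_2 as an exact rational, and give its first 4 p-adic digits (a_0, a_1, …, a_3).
Σ a^n = 1/(1 − a) = -1/29;  first 4 digits = (1, 1, 0, 1)

v_2(a) = 1 ≥ 1, so the series converges in ℤ_2 to 1/(1 − a) = 1/(1 − 30) = -1/29. Expand this rational in ℤ_2: compute digits iteratively via d_i = x_i mod 2, x_{i+1} = (x_i − d_i)/2. The first 4 digits are (1, 1, 0, 1).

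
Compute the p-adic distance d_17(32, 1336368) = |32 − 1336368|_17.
d_17(32, 1336368) = 1/83521

Step 1 — x − y = 32 − 1336368 = -1336336. Step 2 — v_17(-1336336) = 4 (factor: -1336336 = −(17^4 · 16); the sign does not affect v_p). Step 3 — |x − y|_17 = 17^{-4} = 1/83521.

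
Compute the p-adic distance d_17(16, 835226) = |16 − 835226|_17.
d_17(16, 835226) = 1/83521

Step 1 — x − y = 16 − 835226 = -835210. Step 2 — v_17(-835210) = 4 (factor: -835210 = −(17^4 · 10); the sign does not affect v_p). Step 3 — |x − y|_17 = 17^{-4} = 1/83521.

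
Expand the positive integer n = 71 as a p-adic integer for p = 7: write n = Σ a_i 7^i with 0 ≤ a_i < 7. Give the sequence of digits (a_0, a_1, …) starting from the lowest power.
(a_0, a_1, …) = (1, 3, 1)

Repeated division by 7 gives the digits low-to-high: 71 = 1 + 3·7^1 + 1·7^2. Digit sequence: (1, 3, 1).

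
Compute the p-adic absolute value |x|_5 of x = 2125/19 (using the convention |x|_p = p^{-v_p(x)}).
|2125/19|_5 = 1/125

Step 1 — compute v_5(x) by factoring powers of 5 out of the numerator and denominator: v_5(2125/19) = 3. Step 2 — apply |x|_p = p^{-v_p(x)} = 5^{-3} = 1/125.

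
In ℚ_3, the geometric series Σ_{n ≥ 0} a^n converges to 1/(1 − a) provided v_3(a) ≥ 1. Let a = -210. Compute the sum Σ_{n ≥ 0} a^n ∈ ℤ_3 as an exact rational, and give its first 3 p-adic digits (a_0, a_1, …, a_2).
Σ a^n = 1/(1 − a) = 1/211;  first 3 digits = (1, 2, 1)

v_3(a) = 1 ≥ 1, so the series converges in ℤ_3 to 1/(1 − a) = 1/(1 − (-210)) = 1/211. Expand this rational in ℤ_3: compute digits iteratively via d_i = x_i mod 3, x_{i+1} = (x_i − d_i)/3. The first 3 digits are (1, 2, 1).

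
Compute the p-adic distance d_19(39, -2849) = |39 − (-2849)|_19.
d_19(39, -2849) = 1/361

Step 1 — x − y = 39 − (-2849) = 2888. Step 2 — v_19(2888) = 2 (factor: 2888 = (19^2 · 8); the sign does not affect v_p). Step 3 — |x − y|_19 = 19^{-2} = 1/361.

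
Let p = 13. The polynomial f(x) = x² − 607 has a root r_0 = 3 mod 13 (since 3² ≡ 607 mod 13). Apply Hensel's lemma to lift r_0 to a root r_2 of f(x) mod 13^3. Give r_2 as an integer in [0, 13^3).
r_2 = 1173 (mod 2197)

Hensel's recurrence: r_{i+1} = r_i − f(r_i)·(f′(r_i))^{-1} mod 13^{i+2}, with f′(x) = 2x. Iterate:
  r_0 = 3 (mod 13)
  r_1 = 159 (mod 169)
  r_2 = 1173 (mod 2197)
Final: r_2 = 1173, and one checks f(r_2) ≡ 0 mod 13^3.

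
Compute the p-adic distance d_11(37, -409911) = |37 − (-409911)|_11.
d_11(37, -409911) = 1/14641

Step 1 — x − y = 37 − (-409911) = 409948. Step 2 — v_11(409948) = 4 (factor: 409948 = (11^4 · 28); the sign does not affect v_p). Step 3 — |x − y|_11 = 11^{-4} = 1/14641.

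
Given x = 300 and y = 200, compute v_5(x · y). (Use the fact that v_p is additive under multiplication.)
v_5(60000) = 4

v_p(x) = 2 (factor: 300 = 5^2 · 12); v_p(y) = 2 (factor: 200 = 5^2 · 8). Additivity: v_p(xy) = v_p(x) + v_p(y) = 2 + 2 = 4. (Direct check: xy = 60000 = 5^4 · (96).)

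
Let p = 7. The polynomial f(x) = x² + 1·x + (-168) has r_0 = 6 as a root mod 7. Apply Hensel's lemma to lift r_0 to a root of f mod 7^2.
r_1 = 27 (mod 49)

Hensel: r_{i+1} = r_i − f(r_i)·(f′(r_i))^{-1} mod 7^{i+2}, f′(x) = 2x + 1. Iterate:
  r_0 = 6 (mod 7)
  r_1 = 27 (mod 49)
Final: r = 27 satisfies f(r) ≡ 0 mod 7^2.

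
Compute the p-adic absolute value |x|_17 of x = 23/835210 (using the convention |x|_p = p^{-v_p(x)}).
|23/835210|_17 = 83521

Step 1 — compute v_17(x) by factoring powers of 17 out of the numerator and denominator: v_17(23/835210) = -4. Step 2 — apply |x|_p = p^{-v_p(x)} = 17^{4} = 83521.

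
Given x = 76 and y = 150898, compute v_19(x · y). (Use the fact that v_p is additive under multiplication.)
v_19(11468248) = 4

v_p(x) = 1 (factor: 76 = 19^1 · 4); v_p(y) = 3 (factor: 150898 = 19^3 · 22). Additivity: v_p(xy) = v_p(x) + v_p(y) = 1 + 3 = 4. (Direct check: xy = 11468248 = 19^4 · (88).)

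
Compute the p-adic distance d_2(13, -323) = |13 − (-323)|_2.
d_2(13, -323) = 1/16

Step 1 — x − y = 13 − (-323) = 336. Step 2 — v_2(336) = 4 (factor: 336 = (2^4 · 21); the sign does not affect v_p). Step 3 — |x − y|_2 = 2^{-4} = 1/16.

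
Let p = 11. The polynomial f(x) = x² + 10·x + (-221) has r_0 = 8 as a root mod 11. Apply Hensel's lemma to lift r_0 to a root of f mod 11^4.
r_3 = 7378 (mod 14641)

Hensel: r_{i+1} = r_i − f(r_i)·(f′(r_i))^{-1} mod 11^{i+2}, f′(x) = 2x + 10. Iterate:
  r_0 = 8 (mod 11)
  r_1 = 118 (mod 121)
  r_2 = 723 (mod 1331)
  r_3 = 7378 (mod 14641)
Final: r = 7378 satisfies f(r) ≡ 0 mod 11^4.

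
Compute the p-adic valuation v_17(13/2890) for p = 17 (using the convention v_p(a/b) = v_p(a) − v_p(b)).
v_17(13/2890) = -2

Factor powers of 17 from the numerator and denominator of the reduced fraction: 13 = 17^0 · 13 and 2890 = 17^2 · 10. Apply v_p(a/b) = v_p(a) − v_p(b): v_17(13/2890) = 0 − 2 = -2.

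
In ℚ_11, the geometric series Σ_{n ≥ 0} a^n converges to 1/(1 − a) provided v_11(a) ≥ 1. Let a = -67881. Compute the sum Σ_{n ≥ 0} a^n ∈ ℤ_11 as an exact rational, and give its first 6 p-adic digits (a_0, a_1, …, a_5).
Σ a^n = 1/(1 − a) = 1/67882;  first 6 digits = (1, 0, 0, 4, 6, 10)

v_11(a) = 3 ≥ 1, so the series converges in ℤ_11 to 1/(1 − a) = 1/(1 − (-67881)) = 1/67882. Expand this rational in ℤ_11: compute digits iteratively via d_i = x_i mod 11, x_{i+1} = (x_i − d_i)/11. The first 6 digits are (1, 0, 0, 4, 6, 10).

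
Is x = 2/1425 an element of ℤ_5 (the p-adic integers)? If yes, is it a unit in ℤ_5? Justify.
x ∉ ℤ_5 (v_5(x) = -2 < 0)

ℤ_5 = {x ∈ ℚ_5 : v_5(x) ≥ 0} and ℤ_5^× = {x ∈ ℤ_5 : v_5(x) = 0}. Here v_5(2/1425) = v_5(num) − v_5(den) = -2; compare against these criteria.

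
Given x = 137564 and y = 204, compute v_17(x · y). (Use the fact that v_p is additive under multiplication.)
v_17(28063056) = 4

v_p(x) = 3 (factor: 137564 = 17^3 · 28); v_p(y) = 1 (factor: 204 = 17^1 · 12). Additivity: v_p(xy) = v_p(x) + v_p(y) = 3 + 1 = 4. (Direct check: xy = 28063056 = 17^4 · (336).)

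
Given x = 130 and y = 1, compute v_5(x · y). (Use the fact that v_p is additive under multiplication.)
v_5(130) = 1

v_p(x) = 1 (factor: 130 = 5^1 · 26); v_p(y) = 0 (factor: 1 = 5^0 · 1). Additivity: v_p(xy) = v_p(x) + v_p(y) = 1 + 0 = 1. (Direct check: xy = 130 = 5^1 · (26).)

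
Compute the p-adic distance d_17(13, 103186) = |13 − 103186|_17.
d_17(13, 103186) = 1/4913

Step 1 — x − y = 13 − 103186 = -103173. Step 2 — v_17(-103173) = 3 (factor: -103173 = −(17^3 · 21); the sign does not affect v_p). Step 3 — |x − y|_17 = 17^{-3} = 1/4913.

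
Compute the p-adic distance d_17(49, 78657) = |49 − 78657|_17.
d_17(49, 78657) = 1/4913

Step 1 — x − y = 49 − 78657 = -78608. Step 2 — v_17(-78608) = 3 (factor: -78608 = −(17^3 · 16); the sign does not affect v_p). Step 3 — |x − y|_17 = 17^{-3} = 1/4913.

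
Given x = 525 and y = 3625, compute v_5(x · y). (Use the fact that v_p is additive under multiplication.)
v_5(1903125) = 5

v_p(x) = 2 (factor: 525 = 5^2 · 21); v_p(y) = 3 (factor: 3625 = 5^3 · 29). Additivity: v_p(xy) = v_p(x) + v_p(y) = 2 + 3 = 5. (Direct check: xy = 1903125 = 5^5 · (609).)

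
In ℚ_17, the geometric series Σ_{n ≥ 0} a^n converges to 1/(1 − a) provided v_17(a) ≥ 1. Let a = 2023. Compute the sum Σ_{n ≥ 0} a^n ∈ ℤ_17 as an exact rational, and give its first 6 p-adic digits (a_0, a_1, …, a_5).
Σ a^n = 1/(1 − a) = -1/2022;  first 6 digits = (1, 0, 7, 0, 15, 2)

v_17(a) = 2 ≥ 1, so the series converges in ℤ_17 to 1/(1 − a) = 1/(1 − 2023) = -1/2022. Expand this rational in ℤ_17: compute digits iteratively via d_i = x_i mod 17, x_{i+1} = (x_i − d_i)/17. The first 6 digits are (1, 0, 7, 0, 15, 2).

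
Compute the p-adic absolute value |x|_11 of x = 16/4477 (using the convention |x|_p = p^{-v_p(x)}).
|16/4477|_11 = 121

Step 1 — compute v_11(x) by factoring powers of 11 out of the numerator and denominator: v_11(16/4477) = -2. Step 2 — apply |x|_p = p^{-v_p(x)} = 11^{2} = 121.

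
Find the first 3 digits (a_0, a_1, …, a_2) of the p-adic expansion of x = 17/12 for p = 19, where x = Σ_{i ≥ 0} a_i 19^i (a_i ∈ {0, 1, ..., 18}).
(a_0, …, a_2) = (3, 11, 1)

v_19(17/12) = 0 (numerator and denominator both coprime to 19), so x ∈ ℤ_19^×. Compute digits iteratively via a_i = x_i mod 19, x_{i+1} = (x_i − a_i)/19, with x_0 = x:
  x_0 = 17/12;  a_0 = 3;  x_1 = (x_0 − 3)/19 = -1/12
  x_1 = -1/12;  a_1 = 11;  x_2 = (x_1 − 11)/19 = -7/12
  x_2 = -7/12;  a_2 = 1;  x_3 = (x_2 − 1)/19 = -1/12
Digits: (3, 11, 1).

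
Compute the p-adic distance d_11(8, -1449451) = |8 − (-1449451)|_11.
d_11(8, -1449451) = 1/161051

Step 1 — x − y = 8 − (-1449451) = 1449459. Step 2 — v_11(1449459) = 5 (factor: 1449459 = (11^5 · 9); the sign does not affect v_p). Step 3 — |x − y|_11 = 11^{-5} = 1/161051.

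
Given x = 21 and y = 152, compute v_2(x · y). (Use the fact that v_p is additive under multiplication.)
v_2(3192) = 3

v_p(x) = 0 (factor: 21 = 2^0 · 21); v_p(y) = 3 (factor: 152 = 2^3 · 19). Additivity: v_p(xy) = v_p(x) + v_p(y) = 0 + 3 = 3. (Direct check: xy = 3192 = 2^3 · (399).)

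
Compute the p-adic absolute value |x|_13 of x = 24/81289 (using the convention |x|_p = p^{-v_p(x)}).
|24/81289|_13 = 2197

Step 1 — compute v_13(x) by factoring powers of 13 out of the numerator and denominator: v_13(24/81289) = -3. Step 2 — apply |x|_p = p^{-v_p(x)} = 13^{3} = 2197.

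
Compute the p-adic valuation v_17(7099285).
v_17(7099285) = 5

v_17(n) is the largest exponent k such that 17^k divides n. Factor out: 7099285 = 17^5 · 5. (Sign doesn't affect v_p.) So v_17(7099285) = 5.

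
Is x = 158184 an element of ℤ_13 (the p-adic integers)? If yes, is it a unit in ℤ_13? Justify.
x ∈ ℤ_13 but not a unit; v_13(x) = 3 > 0

ℤ_13 = {x ∈ ℚ_13 : v_13(x) ≥ 0} and ℤ_13^× = {x ∈ ℤ_13 : v_13(x) = 0}. Here v_13(158184) = v_13(num) − v_13(den) = 3; compare against these criteria.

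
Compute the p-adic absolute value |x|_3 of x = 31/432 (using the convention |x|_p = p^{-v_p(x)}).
|31/432|_3 = 27

Step 1 — compute v_3(x) by factoring powers of 3 out of the numerator and denominator: v_3(31/432) = -3. Step 2 — apply |x|_p = p^{-v_p(x)} = 3^{3} = 27.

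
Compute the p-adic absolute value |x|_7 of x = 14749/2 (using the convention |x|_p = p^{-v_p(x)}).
|14749/2|_7 = 1/343

Step 1 — compute v_7(x) by factoring powers of 7 out of the numerator and denominator: v_7(14749/2) = 3. Step 2 — apply |x|_p = p^{-v_p(x)} = 7^{-3} = 1/343.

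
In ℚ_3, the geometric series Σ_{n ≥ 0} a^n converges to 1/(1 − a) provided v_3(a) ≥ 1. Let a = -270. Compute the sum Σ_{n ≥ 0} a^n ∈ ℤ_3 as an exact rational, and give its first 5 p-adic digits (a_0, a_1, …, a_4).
Σ a^n = 1/(1 − a) = 1/271;  first 5 digits = (1, 0, 0, 2, 2)

v_3(a) = 3 ≥ 1, so the series converges in ℤ_3 to 1/(1 − a) = 1/(1 − (-270)) = 1/271. Expand this rational in ℤ_3: compute digits iteratively via d_i = x_i mod 3, x_{i+1} = (x_i − d_i)/3. The first 5 digits are (1, 0, 0, 2, 2).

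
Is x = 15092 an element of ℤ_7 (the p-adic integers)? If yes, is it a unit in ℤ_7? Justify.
x ∈ ℤ_7 but not a unit; v_7(x) = 3 > 0

ℤ_7 = {x ∈ ℚ_7 : v_7(x) ≥ 0} and ℤ_7^× = {x ∈ ℤ_7 : v_7(x) = 0}. Here v_7(15092) = v_7(num) − v_7(den) = 3; compare against these criteria.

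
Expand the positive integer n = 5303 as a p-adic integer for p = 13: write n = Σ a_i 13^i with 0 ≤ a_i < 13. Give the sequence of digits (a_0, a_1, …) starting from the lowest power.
(a_0, a_1, …) = (12, 4, 5, 2)

Repeated division by 13 gives the digits low-to-high: 5303 = 12 + 4·13^1 + 5·13^2 + 2·13^3. Digit sequence: (12, 4, 5, 2).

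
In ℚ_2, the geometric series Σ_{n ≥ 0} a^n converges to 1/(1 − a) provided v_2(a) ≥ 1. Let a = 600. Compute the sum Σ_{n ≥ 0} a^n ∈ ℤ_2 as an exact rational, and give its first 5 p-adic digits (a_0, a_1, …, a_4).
Σ a^n = 1/(1 − a) = -1/599;  first 5 digits = (1, 0, 0, 1, 1)

v_2(a) = 3 ≥ 1, so the series converges in ℤ_2 to 1/(1 − a) = 1/(1 − 600) = -1/599. Expand this rational in ℤ_2: compute digits iteratively via d_i = x_i mod 2, x_{i+1} = (x_i − d_i)/2. The first 5 digits are (1, 0, 0, 1, 1).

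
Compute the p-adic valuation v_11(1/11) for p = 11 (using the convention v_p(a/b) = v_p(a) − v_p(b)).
v_11(1/11) = -1

Factor powers of 11 from the numerator and denominator of the reduced fraction: 1 = 11^0 · 1 and 11 = 11^1 · 1. Apply v_p(a/b) = v_p(a) − v_p(b): v_11(1/11) = 0 − 1 = -1.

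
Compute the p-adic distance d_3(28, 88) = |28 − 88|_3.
d_3(28, 88) = 1/3

Step 1 — x − y = 28 − 88 = -60. Step 2 — v_3(-60) = 1 (factor: -60 = −(3^1 · 20); the sign does not affect v_p). Step 3 — |x − y|_3 = 3^{-1} = 1/3.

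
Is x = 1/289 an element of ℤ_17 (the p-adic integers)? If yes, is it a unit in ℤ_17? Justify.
x ∉ ℤ_17 (v_17(x) = -2 < 0)

ℤ_17 = {x ∈ ℚ_17 : v_17(x) ≥ 0} and ℤ_17^× = {x ∈ ℤ_17 : v_17(x) = 0}. Here v_17(1/289) = v_17(num) − v_17(den) = -2; compare against these criteria.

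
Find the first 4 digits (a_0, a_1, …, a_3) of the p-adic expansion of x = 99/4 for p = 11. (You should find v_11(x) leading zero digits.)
(a_0, …, a_3) = (0, 5, 8, 2)

v_11(99/4) = 1, so a_0 = ... = a_0 = 0. Factor out: x = 11^1 · u with u = 9/4 a unit in ℤ_11. Expand u iteratively via a_{v+i} = u_i mod 11, u_{i+1} = (u_i − a_{v+i})/11:
  u_0 = 9/4;  a_1 = 5;  u_1 = (u_0 − 5)/11 = -1/4
  u_1 = -1/4;  a_2 = 8;  u_2 = (u_1 − 8)/11 = -3/4
  u_2 = -3/4;  a_3 = 2;  u_3 = (u_2 − 2)/11 = -1/4
Digits: (0, 5, 8, 2).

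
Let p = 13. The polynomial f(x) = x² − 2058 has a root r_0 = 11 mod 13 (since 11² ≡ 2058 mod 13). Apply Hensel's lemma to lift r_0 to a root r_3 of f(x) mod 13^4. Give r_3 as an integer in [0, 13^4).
r_3 = 8695 (mod 28561)

Hensel's recurrence: r_{i+1} = r_i − f(r_i)·(f′(r_i))^{-1} mod 13^{i+2}, with f′(x) = 2x. Iterate:
  r_0 = 11 (mod 13)
  r_1 = 76 (mod 169)
  r_2 = 2104 (mod 2197)
  r_3 = 8695 (mod 28561)
Final: r_3 = 8695, and one checks f(r_3) ≡ 0 mod 13^4.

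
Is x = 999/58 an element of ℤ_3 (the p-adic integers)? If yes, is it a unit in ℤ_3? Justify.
x ∈ ℤ_3 but not a unit; v_3(x) = 3 > 0

ℤ_3 = {x ∈ ℚ_3 : v_3(x) ≥ 0} and ℤ_3^× = {x ∈ ℤ_3 : v_3(x) = 0}. Here v_3(999/58) = v_3(num) − v_3(den) = 3; compare against these criteria.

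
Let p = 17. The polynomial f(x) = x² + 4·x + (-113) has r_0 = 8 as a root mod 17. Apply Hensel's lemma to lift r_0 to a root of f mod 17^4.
r_3 = 4156 (mod 83521)

Hensel: r_{i+1} = r_i − f(r_i)·(f′(r_i))^{-1} mod 17^{i+2}, f′(x) = 2x + 4. Iterate:
  r_0 = 8 (mod 17)
  r_1 = 110 (mod 289)
  r_2 = 4156 (mod 4913)
  r_3 = 4156 (mod 83521)
Final: r = 4156 satisfies f(r) ≡ 0 mod 17^4.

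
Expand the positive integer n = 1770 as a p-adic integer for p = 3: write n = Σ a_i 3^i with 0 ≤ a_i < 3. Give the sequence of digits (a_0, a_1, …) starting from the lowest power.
(a_0, a_1, …) = (0, 2, 1, 2, 0, 1, 2)

Repeated division by 3 gives the digits low-to-high: 1770 = 2·3^1 + 1·3^2 + 2·3^3 + 1·3^5 + 2·3^6. Digit sequence: (0, 2, 1, 2, 0, 1, 2).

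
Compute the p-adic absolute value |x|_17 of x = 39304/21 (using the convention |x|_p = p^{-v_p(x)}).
|39304/21|_17 = 1/4913

Step 1 — compute v_17(x) by factoring powers of 17 out of the numerator and denominator: v_17(39304/21) = 3. Step 2 — apply |x|_p = p^{-v_p(x)} = 17^{-3} = 1/4913.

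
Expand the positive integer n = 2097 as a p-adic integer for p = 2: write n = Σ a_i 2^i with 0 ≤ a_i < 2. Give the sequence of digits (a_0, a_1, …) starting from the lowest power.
(a_0, a_1, …) = (1, 0, 0, 0, 1, 1, 0, 0, 0, 0, 0, 1)

Repeated division by 2 gives the digits low-to-high: 2097 = 1 + 1·2^4 + 1·2^5 + 1·2^11. Digit sequence: (1, 0, 0, 0, 1, 1, 0, 0, 0, 0, 0, 1).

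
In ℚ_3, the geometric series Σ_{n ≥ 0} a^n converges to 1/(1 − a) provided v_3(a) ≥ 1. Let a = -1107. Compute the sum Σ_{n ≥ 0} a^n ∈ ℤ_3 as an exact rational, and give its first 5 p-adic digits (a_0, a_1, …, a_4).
Σ a^n = 1/(1 − a) = 1/1108;  first 5 digits = (1, 0, 0, 1, 1)

v_3(a) = 3 ≥ 1, so the series converges in ℤ_3 to 1/(1 − a) = 1/(1 − (-1107)) = 1/1108. Expand this rational in ℤ_3: compute digits iteratively via d_i = x_i mod 3, x_{i+1} = (x_i − d_i)/3. The first 5 digits are (1, 0, 0, 1, 1).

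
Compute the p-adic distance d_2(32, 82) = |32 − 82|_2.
d_2(32, 82) = 1/2

Step 1 — x − y = 32 − 82 = -50. Step 2 — v_2(-50) = 1 (factor: -50 = −(2^1 · 25); the sign does not affect v_p). Step 3 — |x − y|_2 = 2^{-1} = 1/2.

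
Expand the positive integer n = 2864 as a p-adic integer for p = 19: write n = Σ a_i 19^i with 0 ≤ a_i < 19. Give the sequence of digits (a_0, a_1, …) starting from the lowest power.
(a_0, a_1, …) = (14, 17, 7)

Repeated division by 19 gives the digits low-to-high: 2864 = 14 + 17·19^1 + 7·19^2. Digit sequence: (14, 17, 7).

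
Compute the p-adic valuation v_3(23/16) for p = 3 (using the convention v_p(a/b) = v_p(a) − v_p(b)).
v_3(23/16) = 0

Factor powers of 3 from the numerator and denominator of the reduced fraction: 23 = 3^0 · 23 and 16 = 3^0 · 16. Apply v_p(a/b) = v_p(a) − v_p(b): v_3(23/16) = 0 − 0 = 0.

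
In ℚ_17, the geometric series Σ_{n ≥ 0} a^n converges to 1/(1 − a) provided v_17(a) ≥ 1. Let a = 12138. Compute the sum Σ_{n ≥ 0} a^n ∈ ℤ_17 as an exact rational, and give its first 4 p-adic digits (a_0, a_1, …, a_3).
Σ a^n = 1/(1 − a) = -1/12137;  first 4 digits = (1, 0, 8, 2)

v_17(a) = 2 ≥ 1, so the series converges in ℤ_17 to 1/(1 − a) = 1/(1 − 12138) = -1/12137. Expand this rational in ℤ_17: compute digits iteratively via d_i = x_i mod 17, x_{i+1} = (x_i − d_i)/17. The first 4 digits are (1, 0, 8, 2).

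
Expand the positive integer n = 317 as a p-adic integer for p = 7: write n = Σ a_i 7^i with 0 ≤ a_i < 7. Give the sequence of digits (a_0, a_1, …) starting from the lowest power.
(a_0, a_1, …) = (2, 3, 6)

Repeated division by 7 gives the digits low-to-high: 317 = 2 + 3·7^1 + 6·7^2. Digit sequence: (2, 3, 6).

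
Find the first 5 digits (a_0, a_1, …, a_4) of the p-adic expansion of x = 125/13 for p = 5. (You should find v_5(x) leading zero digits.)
(a_0, …, a_4) = (0, 0, 0, 2, 0)

v_5(125/13) = 3, so a_0 = ... = a_2 = 0. Factor out: x = 5^3 · u with u = 1/13 a unit in ℤ_5. Expand u iteratively via a_{v+i} = u_i mod 5, u_{i+1} = (u_i − a_{v+i})/5:
  u_0 = 1/13;  a_3 = 2;  u_1 = (u_0 − 2)/5 = -5/13
  u_1 = -5/13;  a_4 = 0;  u_2 = (u_1 − 0)/5 = -1/13
Digits: (0, 0, 0, 2, 0).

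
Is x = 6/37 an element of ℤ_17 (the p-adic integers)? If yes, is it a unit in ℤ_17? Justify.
x ∈ ℤ_17^× (unit); v_17(x) = 0

ℤ_17 = {x ∈ ℚ_17 : v_17(x) ≥ 0} and ℤ_17^× = {x ∈ ℤ_17 : v_17(x) = 0}. Here v_17(6/37) = v_17(num) − v_17(den) = 0; compare against these criteria.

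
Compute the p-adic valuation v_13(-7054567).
v_13(-7054567) = 5

v_13(n) is the largest exponent k such that 13^k divides n. Factor out: -7054567 = -13^5 · 19. (Sign doesn't affect v_p.) So v_13(-7054567) = 5.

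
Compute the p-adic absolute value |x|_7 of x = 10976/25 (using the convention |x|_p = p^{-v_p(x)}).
|10976/25|_7 = 1/343

Step 1 — compute v_7(x) by factoring powers of 7 out of the numerator and denominator: v_7(10976/25) = 3. Step 2 — apply |x|_p = p^{-v_p(x)} = 7^{-3} = 1/343.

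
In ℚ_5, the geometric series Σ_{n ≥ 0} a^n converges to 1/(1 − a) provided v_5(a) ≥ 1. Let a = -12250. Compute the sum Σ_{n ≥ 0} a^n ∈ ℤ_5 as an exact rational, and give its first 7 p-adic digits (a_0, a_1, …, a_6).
Σ a^n = 1/(1 − a) = 1/12251;  first 7 digits = (1, 0, 0, 2, 0, 1, 3)

v_5(a) = 3 ≥ 1, so the series converges in ℤ_5 to 1/(1 − a) = 1/(1 − (-12250)) = 1/12251. Expand this rational in ℤ_5: compute digits iteratively via d_i = x_i mod 5, x_{i+1} = (x_i − d_i)/5. The first 7 digits are (1, 0, 0, 2, 0, 1, 3).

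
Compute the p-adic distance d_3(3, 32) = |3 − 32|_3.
d_3(3, 32) = 1

Step 1 — x − y = 3 − 32 = -29. Step 2 — v_3(-29) = 0 (factor: -29 = −(3^0 · 29); the sign does not affect v_p). Step 3 — |x − y|_3 = 3^{0} = 1.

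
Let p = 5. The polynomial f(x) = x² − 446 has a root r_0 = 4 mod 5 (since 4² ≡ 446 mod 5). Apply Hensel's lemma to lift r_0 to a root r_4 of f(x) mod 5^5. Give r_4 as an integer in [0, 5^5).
r_4 = 1139 (mod 3125)

Hensel's recurrence: r_{i+1} = r_i − f(r_i)·(f′(r_i))^{-1} mod 5^{i+2}, with f′(x) = 2x. Iterate:
  r_0 = 4 (mod 5)
  r_1 = 14 (mod 25)
  r_2 = 14 (mod 125)
  r_3 = 514 (mod 625)
  r_4 = 1139 (mod 3125)
Final: r_4 = 1139, and one checks f(r_4) ≡ 0 mod 5^5.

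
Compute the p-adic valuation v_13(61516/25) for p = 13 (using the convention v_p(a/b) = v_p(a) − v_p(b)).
v_13(61516/25) = 3

Factor powers of 13 from the numerator and denominator of the reduced fraction: 61516 = 13^3 · 28 and 25 = 13^0 · 25. Apply v_p(a/b) = v_p(a) − v_p(b): v_13(61516/25) = 3 − 0 = 3.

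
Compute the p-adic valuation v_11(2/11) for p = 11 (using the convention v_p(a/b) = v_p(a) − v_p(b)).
v_11(2/11) = -1

Factor powers of 11 from the numerator and denominator of the reduced fraction: 2 = 11^0 · 2 and 11 = 11^1 · 1. Apply v_p(a/b) = v_p(a) − v_p(b): v_11(2/11) = 0 − 1 = -1.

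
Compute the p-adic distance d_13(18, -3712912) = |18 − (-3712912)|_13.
d_13(18, -3712912) = 1/371293

Step 1 — x − y = 18 − (-3712912) = 3712930. Step 2 — v_13(3712930) = 5 (factor: 3712930 = (13^5 · 10); the sign does not affect v_p). Step 3 — |x − y|_13 = 13^{-5} = 1/371293.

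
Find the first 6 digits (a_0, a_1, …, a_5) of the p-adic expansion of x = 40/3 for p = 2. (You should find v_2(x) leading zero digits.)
(a_0, …, a_5) = (0, 0, 0, 1, 1, 1)

v_2(40/3) = 3, so a_0 = ... = a_2 = 0. Factor out: x = 2^3 · u with u = 5/3 a unit in ℤ_2. Expand u iteratively via a_{v+i} = u_i mod 2, u_{i+1} = (u_i − a_{v+i})/2:
  u_0 = 5/3;  a_3 = 1;  u_1 = (u_0 − 1)/2 = 1/3
  u_1 = 1/3;  a_4 = 1;  u_2 = (u_1 − 1)/2 = -1/3
  u_2 = -1/3;  a_5 = 1;  u_3 = (u_2 − 1)/2 = -2/3
Digits: (0, 0, 0, 1, 1, 1).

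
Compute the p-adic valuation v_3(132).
v_3(132) = 1

v_3(n) is the largest exponent k such that 3^k divides n. Factor out: 132 = 3^1 · 44. (Sign doesn't affect v_p.) So v_3(132) = 1.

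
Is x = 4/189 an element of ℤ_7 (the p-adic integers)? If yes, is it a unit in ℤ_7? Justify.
x ∉ ℤ_7 (v_7(x) = -1 < 0)

ℤ_7 = {x ∈ ℚ_7 : v_7(x) ≥ 0} and ℤ_7^× = {x ∈ ℤ_7 : v_7(x) = 0}. Here v_7(4/189) = v_7(num) − v_7(den) = -1; compare against these criteria.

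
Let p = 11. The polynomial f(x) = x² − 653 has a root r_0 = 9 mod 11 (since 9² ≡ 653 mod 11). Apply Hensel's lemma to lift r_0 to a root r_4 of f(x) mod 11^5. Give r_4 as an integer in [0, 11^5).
r_4 = 81057 (mod 161051)

Hensel's recurrence: r_{i+1} = r_i − f(r_i)·(f′(r_i))^{-1} mod 11^{i+2}, with f′(x) = 2x. Iterate:
  r_0 = 9 (mod 11)
  r_1 = 108 (mod 121)
  r_2 = 1197 (mod 1331)
  r_3 = 7852 (mod 14641)
  r_4 = 81057 (mod 161051)
Final: r_4 = 81057, and one checks f(r_4) ≡ 0 mod 11^5.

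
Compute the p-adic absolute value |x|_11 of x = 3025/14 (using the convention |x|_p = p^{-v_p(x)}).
|3025/14|_11 = 1/121

Step 1 — compute v_11(x) by factoring powers of 11 out of the numerator and denominator: v_11(3025/14) = 2. Step 2 — apply |x|_p = p^{-v_p(x)} = 11^{-2} = 1/121.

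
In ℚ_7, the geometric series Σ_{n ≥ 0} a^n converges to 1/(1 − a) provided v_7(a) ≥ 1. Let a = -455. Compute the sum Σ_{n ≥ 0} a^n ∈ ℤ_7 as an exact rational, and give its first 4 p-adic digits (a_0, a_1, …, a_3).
Σ a^n = 1/(1 − a) = 1/456;  first 4 digits = (1, 5, 1, 6)

v_7(a) = 1 ≥ 1, so the series converges in ℤ_7 to 1/(1 − a) = 1/(1 − (-455)) = 1/456. Expand this rational in ℤ_7: compute digits iteratively via d_i = x_i mod 7, x_{i+1} = (x_i − d_i)/7. The first 4 digits are (1, 5, 1, 6).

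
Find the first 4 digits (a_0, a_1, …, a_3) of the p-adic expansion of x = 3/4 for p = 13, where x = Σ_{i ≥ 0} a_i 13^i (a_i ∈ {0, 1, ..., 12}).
(a_0, …, a_3) = (4, 3, 3, 3)

v_13(3/4) = 0 (numerator and denominator both coprime to 13), so x ∈ ℤ_13^×. Compute digits iteratively via a_i = x_i mod 13, x_{i+1} = (x_i − a_i)/13, with x_0 = x:
  x_0 = 3/4;  a_0 = 4;  x_1 = (x_0 − 4)/13 = -1/4
  x_1 = -1/4;  a_1 = 3;  x_2 = (x_1 − 3)/13 = -1/4
  x_2 = -1/4;  a_2 = 3;  x_3 = (x_2 − 3)/13 = -1/4
  x_3 = -1/4;  a_3 = 3;  x_4 = (x_3 − 3)/13 = -1/4
Digits: (4, 3, 3, 3).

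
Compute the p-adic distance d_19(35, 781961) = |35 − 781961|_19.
d_19(35, 781961) = 1/130321

Step 1 — x − y = 35 − 781961 = -781926. Step 2 — v_19(-781926) = 4 (factor: -781926 = −(19^4 · 6); the sign does not affect v_p). Step 3 — |x − y|_19 = 19^{-4} = 1/130321.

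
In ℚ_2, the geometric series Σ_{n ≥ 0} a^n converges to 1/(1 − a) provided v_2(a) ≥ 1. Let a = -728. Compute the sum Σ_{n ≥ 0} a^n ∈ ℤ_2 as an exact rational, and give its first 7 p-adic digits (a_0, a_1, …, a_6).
Σ a^n = 1/(1 − a) = 1/729;  first 7 digits = (1, 0, 0, 1, 0, 1, 1)

v_2(a) = 3 ≥ 1, so the series converges in ℤ_2 to 1/(1 − a) = 1/(1 − (-728)) = 1/729. Expand this rational in ℤ_2: compute digits iteratively via d_i = x_i mod 2, x_{i+1} = (x_i − d_i)/2. The first 7 digits are (1, 0, 0, 1, 0, 1, 1).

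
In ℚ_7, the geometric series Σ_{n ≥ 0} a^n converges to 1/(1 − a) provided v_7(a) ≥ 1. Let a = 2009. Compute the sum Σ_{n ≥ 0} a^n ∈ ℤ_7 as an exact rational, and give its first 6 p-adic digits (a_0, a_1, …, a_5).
Σ a^n = 1/(1 − a) = -1/2008;  first 6 digits = (1, 0, 6, 5, 1, 2)

v_7(a) = 2 ≥ 1, so the series converges in ℤ_7 to 1/(1 − a) = 1/(1 − 2009) = -1/2008. Expand this rational in ℤ_7: compute digits iteratively via d_i = x_i mod 7, x_{i+1} = (x_i − d_i)/7. The first 6 digits are (1, 0, 6, 5, 1, 2).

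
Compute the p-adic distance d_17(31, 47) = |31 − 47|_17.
d_17(31, 47) = 1

Step 1 — x − y = 31 − 47 = -16. Step 2 — v_17(-16) = 0 (factor: -16 = −(17^0 · 16); the sign does not affect v_p). Step 3 — |x − y|_17 = 17^{0} = 1.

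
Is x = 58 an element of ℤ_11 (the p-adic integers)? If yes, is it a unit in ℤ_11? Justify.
x ∈ ℤ_11^× (unit); v_11(x) = 0

ℤ_11 = {x ∈ ℚ_11 : v_11(x) ≥ 0} and ℤ_11^× = {x ∈ ℤ_11 : v_11(x) = 0}. Here v_11(58) = v_11(num) − v_11(den) = 0; compare against these criteria.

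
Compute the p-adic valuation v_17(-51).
v_17(-51) = 1

v_17(n) is the largest exponent k such that 17^k divides n. Factor out: -51 = -17^1 · 3. (Sign doesn't affect v_p.) So v_17(-51) = 1.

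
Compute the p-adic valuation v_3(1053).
v_3(1053) = 4

v_3(n) is the largest exponent k such that 3^k divides n. Factor out: 1053 = 3^4 · 13. (Sign doesn't affect v_p.) So v_3(1053) = 4.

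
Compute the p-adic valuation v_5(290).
v_5(290) = 1

v_5(n) is the largest exponent k such that 5^k divides n. Factor out: 290 = 5^1 · 58. (Sign doesn't affect v_p.) So v_5(290) = 1.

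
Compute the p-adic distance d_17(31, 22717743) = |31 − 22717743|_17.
d_17(31, 22717743) = 1/1419857

Step 1 — x − y = 31 − 22717743 = -22717712. Step 2 — v_17(-22717712) = 5 (factor: -22717712 = −(17^5 · 16); the sign does not affect v_p). Step 3 — |x − y|_17 = 17^{-5} = 1/1419857.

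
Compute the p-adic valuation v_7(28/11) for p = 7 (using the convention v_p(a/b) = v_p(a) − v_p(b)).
v_7(28/11) = 1

Factor powers of 7 from the numerator and denominator of the reduced fraction: 28 = 7^1 · 4 and 11 = 7^0 · 11. Apply v_p(a/b) = v_p(a) − v_p(b): v_7(28/11) = 1 − 0 = 1.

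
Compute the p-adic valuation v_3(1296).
v_3(1296) = 4

v_3(n) is the largest exponent k such that 3^k divides n. Factor out: 1296 = 3^4 · 16. (Sign doesn't affect v_p.) So v_3(1296) = 4.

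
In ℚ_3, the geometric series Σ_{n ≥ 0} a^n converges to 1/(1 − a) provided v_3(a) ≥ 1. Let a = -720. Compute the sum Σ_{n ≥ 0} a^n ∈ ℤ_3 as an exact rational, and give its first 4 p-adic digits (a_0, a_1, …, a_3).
Σ a^n = 1/(1 − a) = 1/721;  first 4 digits = (1, 0, 1, 0)

v_3(a) = 2 ≥ 1, so the series converges in ℤ_3 to 1/(1 − a) = 1/(1 − (-720)) = 1/721. Expand this rational in ℤ_3: compute digits iteratively via d_i = x_i mod 3, x_{i+1} = (x_i − d_i)/3. The first 4 digits are (1, 0, 1, 0).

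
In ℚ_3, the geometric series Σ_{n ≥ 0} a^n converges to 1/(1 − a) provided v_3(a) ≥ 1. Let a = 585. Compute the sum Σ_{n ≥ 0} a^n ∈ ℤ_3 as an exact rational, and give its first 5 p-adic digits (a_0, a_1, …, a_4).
Σ a^n = 1/(1 − a) = -1/584;  first 5 digits = (1, 0, 2, 0, 2)

v_3(a) = 2 ≥ 1, so the series converges in ℤ_3 to 1/(1 − a) = 1/(1 − 585) = -1/584. Expand this rational in ℤ_3: compute digits iteratively via d_i = x_i mod 3, x_{i+1} = (x_i − d_i)/3. The first 5 digits are (1, 0, 2, 0, 2).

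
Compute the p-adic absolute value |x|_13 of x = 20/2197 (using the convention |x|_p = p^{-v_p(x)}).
|20/2197|_13 = 2197

Step 1 — compute v_13(x) by factoring powers of 13 out of the numerator and denominator: v_13(20/2197) = -3. Step 2 — apply |x|_p = p^{-v_p(x)} = 13^{3} = 2197.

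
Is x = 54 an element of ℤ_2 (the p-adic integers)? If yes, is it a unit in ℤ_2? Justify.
x ∈ ℤ_2 but not a unit; v_2(x) = 1 > 0

ℤ_2 = {x ∈ ℚ_2 : v_2(x) ≥ 0} and ℤ_2^× = {x ∈ ℤ_2 : v_2(x) = 0}. Here v_2(54) = v_2(num) − v_2(den) = 1; compare against these criteria.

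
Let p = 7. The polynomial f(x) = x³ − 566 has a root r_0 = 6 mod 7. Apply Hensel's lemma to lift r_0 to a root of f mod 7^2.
r_1 = 41 (mod 49)

Hensel: r_{i+1} = r_i − f(r_i)/f′(r_i) mod 7^{i+2}, where f′(x) = 3x². Iterate:
  r_0 = 6 (mod 7)
  r_1 = 41 (mod 49)
Final: r = 41 with f(r) ≡ 0 mod 7^2.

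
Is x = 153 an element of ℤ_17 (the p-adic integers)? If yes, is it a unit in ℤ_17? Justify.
x ∈ ℤ_17 but not a unit; v_17(x) = 1 > 0

ℤ_17 = {x ∈ ℚ_17 : v_17(x) ≥ 0} and ℤ_17^× = {x ∈ ℤ_17 : v_17(x) = 0}. Here v_17(153) = v_17(num) − v_17(den) = 1; compare against these criteria.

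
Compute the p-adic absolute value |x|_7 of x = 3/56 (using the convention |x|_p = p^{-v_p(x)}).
|3/56|_7 = 7

Step 1 — compute v_7(x) by factoring powers of 7 out of the numerator and denominator: v_7(3/56) = -1. Step 2 — apply |x|_p = p^{-v_p(x)} = 7^{1} = 7.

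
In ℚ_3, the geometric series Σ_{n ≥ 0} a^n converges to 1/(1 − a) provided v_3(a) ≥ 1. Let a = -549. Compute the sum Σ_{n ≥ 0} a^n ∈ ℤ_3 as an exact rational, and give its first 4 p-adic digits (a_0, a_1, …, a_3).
Σ a^n = 1/(1 − a) = 1/550;  first 4 digits = (1, 0, 2, 0)

v_3(a) = 2 ≥ 1, so the series converges in ℤ_3 to 1/(1 − a) = 1/(1 − (-549)) = 1/550. Expand this rational in ℤ_3: compute digits iteratively via d_i = x_i mod 3, x_{i+1} = (x_i − d_i)/3. The first 4 digits are (1, 0, 2, 0).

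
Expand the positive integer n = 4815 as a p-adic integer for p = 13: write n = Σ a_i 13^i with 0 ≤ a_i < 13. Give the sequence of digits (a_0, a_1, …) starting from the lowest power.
(a_0, a_1, …) = (5, 6, 2, 2)

Repeated division by 13 gives the digits low-to-high: 4815 = 5 + 6·13^1 + 2·13^2 + 2·13^3. Digit sequence: (5, 6, 2, 2).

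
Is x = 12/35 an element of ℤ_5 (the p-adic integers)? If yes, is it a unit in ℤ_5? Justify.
x ∉ ℤ_5 (v_5(x) = -1 < 0)

ℤ_5 = {x ∈ ℚ_5 : v_5(x) ≥ 0} and ℤ_5^× = {x ∈ ℤ_5 : v_5(x) = 0}. Here v_5(12/35) = v_5(num) − v_5(den) = -1; compare against these criteria.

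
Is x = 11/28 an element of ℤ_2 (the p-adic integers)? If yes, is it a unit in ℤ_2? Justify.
x ∉ ℤ_2 (v_2(x) = -2 < 0)

ℤ_2 = {x ∈ ℚ_2 : v_2(x) ≥ 0} and ℤ_2^× = {x ∈ ℤ_2 : v_2(x) = 0}. Here v_2(11/28) = v_2(num) − v_2(den) = -2; compare against these criteria.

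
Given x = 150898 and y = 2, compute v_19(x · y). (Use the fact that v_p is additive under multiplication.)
v_19(301796) = 3

v_p(x) = 3 (factor: 150898 = 19^3 · 22); v_p(y) = 0 (factor: 2 = 19^0 · 2). Additivity: v_p(xy) = v_p(x) + v_p(y) = 3 + 0 = 3. (Direct check: xy = 301796 = 19^3 · (44).)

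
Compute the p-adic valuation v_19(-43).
v_19(-43) = 0

v_19(n) is the largest exponent k such that 19^k divides n. Factor out: -43 = -19^0 · 43. (Sign doesn't affect v_p.) So v_19(-43) = 0.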